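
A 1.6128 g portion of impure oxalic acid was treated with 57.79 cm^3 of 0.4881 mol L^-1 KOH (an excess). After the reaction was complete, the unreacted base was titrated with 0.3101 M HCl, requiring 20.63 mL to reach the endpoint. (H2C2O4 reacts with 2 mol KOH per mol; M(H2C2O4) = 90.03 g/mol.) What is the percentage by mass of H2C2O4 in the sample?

60.9%

Total n(KOH) added = 0.4881 x 0.05779 = 0.02821 mol.
n(HCl) used = 0.3101 x 0.02063 = 0.006397 mol, which equals the excess n(KOH).
So n(KOH) consumed by the sample = 0.02821 - 0.006397 = 0.02181 mol.
n(H2C2O4) = 0.02181 / 2 = 0.01090 mol.
mass H2C2O4 = 0.01090 x 90.03 = 0.9818 g, so %H2C2O4 = 0.9818/1.6128 x 100 = 60.9%.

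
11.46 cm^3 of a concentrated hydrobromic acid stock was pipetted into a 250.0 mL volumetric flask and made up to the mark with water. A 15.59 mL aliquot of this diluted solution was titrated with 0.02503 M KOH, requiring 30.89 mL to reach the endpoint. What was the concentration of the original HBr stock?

n(KOH) = 0.02503 x 0.03089 = 0.0007732 mol.
n(HBr) in the aliquot = 0.0007732 mol.
[diluted HBr] = 0.0007732 / 0.01559 = 0.04959 M.
Dilution factor = 250.0/11.46 = 21.82, so [stock] = 0.04959 x 21.82 = 1.08 M.

1.08 M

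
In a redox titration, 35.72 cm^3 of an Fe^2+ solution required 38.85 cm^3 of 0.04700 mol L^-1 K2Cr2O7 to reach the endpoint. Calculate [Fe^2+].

0.307 M

n(K2Cr2O7) = 0.04700 x 0.03885 = 0.001826 mol.
From the balanced equation, 1 mol K2Cr2O7 reacts with 6 mol Fe^2+, so n(Fe^2+) = 0.001826 x 6/1 = 0.01096 mol.
[Fe^2+] = 0.01096 / 0.03572 L = 0.307 M.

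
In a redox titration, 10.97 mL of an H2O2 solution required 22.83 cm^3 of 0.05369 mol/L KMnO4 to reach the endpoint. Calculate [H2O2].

0.279 M

n(KMnO4) = 0.05369 x 0.02283 = 0.001226 mol.
From the balanced equation, 2 mol KMnO4 reacts with 5 mol H2O2, so n(H2O2) = 0.001226 x 5/2 = 0.003064 mol.
[H2O2] = 0.003064 / 0.01097 L = 0.279 M.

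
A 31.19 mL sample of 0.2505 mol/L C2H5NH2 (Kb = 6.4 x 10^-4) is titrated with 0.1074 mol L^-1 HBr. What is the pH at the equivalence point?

n(C2H5NH2) = 0.2505 x 0.03119 = 0.007813 mol; V(HBr) at equivalence = 0.007813/0.1074 = 0.07275 L.
At equivalence the base is fully converted to C2H5NH3+; total volume = 0.1039 L, so [C2H5NH3+] = 0.007813/0.1039 = 0.07517 M.
Ka(C2H5NH3+) = Kw/Kb = 1.0e-14 / 6.4 x 10^-4 = 1.56e-11.
[H^+] = sqrt(Ka x [C2H5NH3+]) = sqrt(1.56e-11 x 0.07517) = 1.08e-6 M.
pH = -log(1.08e-6) = 5.97.

5.97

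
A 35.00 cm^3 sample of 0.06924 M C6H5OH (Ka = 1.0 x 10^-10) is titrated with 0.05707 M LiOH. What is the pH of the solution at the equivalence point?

11.25

n(C6H5OH) = 0.06924 x 0.03500 = 0.002423 mol; V(LiOH) at equivalence = 0.002423/0.05707 = 0.04246 L.
At equivalence all the acid is converted to C6H5O-; total volume = 0.03500 + 0.04246 = 0.07746 L, so [C6H5O-] = 0.002423/0.07746 = 0.03128 M.
Kb = Kw/Ka = 1.0e-14 / 1.0 x 10^-10 = 0.000100.
[OH^-] = sqrt(Kb x [C6H5O-]) = sqrt(0.000100 x 0.03128) = 0.00177 M.
pOH = 2.75, so pH = 14.00 - 2.75 = 11.25.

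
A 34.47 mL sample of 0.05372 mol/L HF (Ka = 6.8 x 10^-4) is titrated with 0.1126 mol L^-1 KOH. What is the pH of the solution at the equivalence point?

n(HF) = 0.05372 x 0.03447 = 0.001852 mol; V(KOH) at equivalence = 0.001852/0.1126 = 0.01645 L.
At equivalence all the acid is converted to F-; total volume = 0.03447 + 0.01645 = 0.05092 L, so [F-] = 0.001852/0.05092 = 0.03637 M.
Kb = Kw/Ka = 1.0e-14 / 6.8 x 10^-4 = 1.47e-11.
[OH^-] = sqrt(Kb x [F-]) = sqrt(1.47e-11 x 0.03637) = 7.31e-7 M.
pOH = 6.14, so pH = 14.00 - 6.14 = 7.86.

7.86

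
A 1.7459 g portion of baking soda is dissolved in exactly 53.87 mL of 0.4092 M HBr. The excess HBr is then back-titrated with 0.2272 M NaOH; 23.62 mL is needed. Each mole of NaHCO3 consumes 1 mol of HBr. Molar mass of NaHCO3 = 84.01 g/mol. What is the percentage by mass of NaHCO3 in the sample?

80.2%

Total n(HBr) added = 0.4092 x 0.05387 = 0.02204 mol.
n(NaOH) used = 0.2272 x 0.02362 = 0.005366 mol, which equals the excess n(HBr).
So n(HBr) consumed by the sample = 0.02204 - 0.005366 = 0.01668 mol.
n(NaHCO3) = 0.01668 / 1 = 0.01668 mol.
mass NaHCO3 = 0.01668 x 84.01 = 1.401 g, so %NaHCO3 = 1.401/1.7459 x 100 = 80.2%.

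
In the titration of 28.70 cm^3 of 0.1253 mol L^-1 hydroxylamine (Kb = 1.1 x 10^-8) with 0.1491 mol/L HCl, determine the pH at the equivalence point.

n(NH2OH) = 0.1253 x 0.02870 = 0.003596 mol; V(HCl) at equivalence = 0.003596/0.1491 = 0.02412 L.
At equivalence the base is fully converted to NH3OH+; total volume = 0.05282 L, so [NH3OH+] = 0.003596/0.05282 = 0.06808 M.
Ka(NH3OH+) = Kw/Kb = 1.0e-14 / 1.1 x 10^-8 = 9.09e-7.
[H^+] = sqrt(Ka x [NH3OH+]) = sqrt(9.09e-7 x 0.06808) = 0.000249 M.
pH = -log(0.000249) = 3.60.

3.60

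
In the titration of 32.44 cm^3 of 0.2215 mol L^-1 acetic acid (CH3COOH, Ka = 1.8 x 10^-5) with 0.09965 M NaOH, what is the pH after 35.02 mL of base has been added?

4.72

Initial n(CH3COOH) = 0.2215 x 0.03244 = 0.007185 mol.
n(NaOH) added = 0.09965 x 0.03502 = 0.003490 mol, converting that many moles of CH3COOH to CH3COO-.
Remaining n(CH3COOH) = 0.003696 mol; n(CH3COO-) = 0.003490 mol.
By Henderson-Hasselbalch, pH = pKa + log([A^-]/[HA]) = 4.74 + log(0.003490/0.003696) = 4.74 + (-0.02) = 4.72.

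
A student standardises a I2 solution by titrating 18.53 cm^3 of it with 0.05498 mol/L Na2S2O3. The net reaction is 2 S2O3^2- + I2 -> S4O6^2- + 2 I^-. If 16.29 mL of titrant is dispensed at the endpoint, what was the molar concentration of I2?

n(Na2S2O3) = 0.05498 x 0.01629 = 0.0008956 mol.
From the balanced equation, 2 mol Na2S2O3 reacts with 1 mol I2, so n(I2) = 0.0008956 x 1/2 = 0.0004478 mol.
[I2] = 0.0004478 / 0.01853 L = 0.0242 M.

0.0242 M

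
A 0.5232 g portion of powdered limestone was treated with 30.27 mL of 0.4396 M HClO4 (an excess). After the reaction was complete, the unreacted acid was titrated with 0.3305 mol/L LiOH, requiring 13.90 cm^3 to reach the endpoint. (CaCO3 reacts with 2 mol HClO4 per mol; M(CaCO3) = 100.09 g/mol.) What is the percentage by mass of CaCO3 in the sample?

83.3%

Total n(HClO4) added = 0.4396 x 0.03027 = 0.01331 mol.
n(LiOH) used = 0.3305 x 0.01390 = 0.004594 mol, which equals the excess n(HClO4).
So n(HClO4) consumed by the sample = 0.01331 - 0.004594 = 0.008713 mol.
n(CaCO3) = 0.008713 / 2 = 0.004356 mol.
mass CaCO3 = 0.004356 x 100.09 = 0.4360 g, so %CaCO3 = 0.4360/0.5232 x 100 = 83.3%.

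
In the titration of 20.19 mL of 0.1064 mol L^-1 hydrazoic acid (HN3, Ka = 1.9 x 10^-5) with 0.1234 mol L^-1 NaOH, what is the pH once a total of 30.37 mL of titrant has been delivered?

12.50

n(acid) = 0.1064 x 0.02019 = 0.002148 mol; n(NaOH) added = 0.1234 x 0.03037 = 0.003748 mol.
Base is in excess by 0.003748 - 0.002148 = 0.001599 mol in a total volume of 0.05056 L.
[OH^-] = 0.001599/0.05056 = 0.03163 M, so pOH = 1.50 and pH = 14.00 - 1.50 = 12.50.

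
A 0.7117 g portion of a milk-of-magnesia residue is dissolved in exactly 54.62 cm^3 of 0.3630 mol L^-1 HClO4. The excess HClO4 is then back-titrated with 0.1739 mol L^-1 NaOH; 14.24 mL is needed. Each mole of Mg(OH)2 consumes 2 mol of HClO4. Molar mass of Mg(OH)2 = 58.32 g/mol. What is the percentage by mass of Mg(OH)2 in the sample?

Total n(HClO4) added = 0.3630 x 0.05462 = 0.01983 mol.
n(NaOH) used = 0.1739 x 0.01424 = 0.002476 mol, which equals the excess n(HClO4).
So n(HClO4) consumed by the sample = 0.01983 - 0.002476 = 0.01735 mol.
n(Mg(OH)2) = 0.01735 / 2 = 0.008675 mol.
mass Mg(OH)2 = 0.008675 x 58.32 = 0.5059 g, so %Mg(OH)2 = 0.5059/0.7117 x 100 = 71.1%.

71.1%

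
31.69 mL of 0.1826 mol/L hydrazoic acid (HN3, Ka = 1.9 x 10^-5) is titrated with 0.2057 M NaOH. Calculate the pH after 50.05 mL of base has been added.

n(acid) = 0.1826 x 0.03169 = 0.005787 mol; n(NaOH) added = 0.2057 x 0.05005 = 0.01030 mol.
Base is in excess by 0.01030 - 0.005787 = 0.004509 mol in a total volume of 0.08174 L.
[OH^-] = 0.004509/0.08174 = 0.05516 M, so pOH = 1.26 and pH = 14.00 - 1.26 = 12.74.

12.74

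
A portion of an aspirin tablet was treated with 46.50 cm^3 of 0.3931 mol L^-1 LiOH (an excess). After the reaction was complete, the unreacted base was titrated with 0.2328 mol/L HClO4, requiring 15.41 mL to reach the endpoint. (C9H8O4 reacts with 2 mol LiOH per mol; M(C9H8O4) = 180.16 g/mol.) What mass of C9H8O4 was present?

1.32 g

Total n(LiOH) added = 0.3931 x 0.04650 = 0.01828 mol.
n(HClO4) used = 0.2328 x 0.01541 = 0.003587 mol, which equals the excess n(LiOH).
So n(LiOH) consumed by the sample = 0.01828 - 0.003587 = 0.01469 mol.
n(C9H8O4) = 0.01469 / 2 = 0.007346 mol.
mass = 0.007346 mol x 180.16 g/mol = 1.32 g.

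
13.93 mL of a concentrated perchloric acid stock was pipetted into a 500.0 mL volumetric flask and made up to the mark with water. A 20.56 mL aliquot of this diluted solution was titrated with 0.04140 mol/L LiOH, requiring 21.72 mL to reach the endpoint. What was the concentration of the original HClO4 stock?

n(LiOH) = 0.04140 x 0.02172 = 0.0008992 mol.
n(HClO4) in the aliquot = 0.0008992 mol.
[diluted HClO4] = 0.0008992 / 0.02056 = 0.04374 M.
Dilution factor = 500.0/13.93 = 35.89, so [stock] = 0.04374 x 35.89 = 1.57 M.

1.57 M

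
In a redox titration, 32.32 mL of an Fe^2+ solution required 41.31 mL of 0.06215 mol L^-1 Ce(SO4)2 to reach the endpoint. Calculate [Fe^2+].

0.0794 M

n(Ce(SO4)2) = 0.06215 x 0.04131 = 0.002567 mol.
From the balanced equation, 1 mol Ce(SO4)2 reacts with 1 mol Fe^2+, so n(Fe^2+) = 0.002567 x 1/1 = 0.002567 mol.
[Fe^2+] = 0.002567 / 0.03232 L = 0.0794 M.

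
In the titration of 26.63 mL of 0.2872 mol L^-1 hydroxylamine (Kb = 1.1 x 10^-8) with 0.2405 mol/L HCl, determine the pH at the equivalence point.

3.46

n(NH2OH) = 0.2872 x 0.02663 = 0.007648 mol; V(HCl) at equivalence = 0.007648/0.2405 = 0.03180 L.
At equivalence the base is fully converted to NH3OH+; total volume = 0.05843 L, so [NH3OH+] = 0.007648/0.05843 = 0.1309 M.
Ka(NH3OH+) = Kw/Kb = 1.0e-14 / 1.1 x 10^-8 = 9.09e-7.
[H^+] = sqrt(Ka x [NH3OH+]) = sqrt(9.09e-7 x 0.1309) = 0.000345 M.
pH = -log(0.000345) = 3.46.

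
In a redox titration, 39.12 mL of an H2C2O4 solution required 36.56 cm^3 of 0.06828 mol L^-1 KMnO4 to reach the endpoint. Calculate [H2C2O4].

n(KMnO4) = 0.06828 x 0.03656 = 0.002496 mol.
From the balanced equation, 2 mol KMnO4 reacts with 5 mol H2C2O4, so n(H2C2O4) = 0.002496 x 5/2 = 0.006241 mol.
[H2C2O4] = 0.006241 / 0.03912 L = 0.160 M.

0.160 M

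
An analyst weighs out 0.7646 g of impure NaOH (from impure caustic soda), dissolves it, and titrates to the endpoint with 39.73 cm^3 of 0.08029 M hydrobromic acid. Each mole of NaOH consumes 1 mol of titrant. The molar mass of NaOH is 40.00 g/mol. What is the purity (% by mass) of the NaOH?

16.7%

n(HBr) = 0.08029 x 0.03973 = 0.003190 mol.
n(NaOH) = 0.003190 / 1 = 0.003190 mol.
mass of NaOH = 0.003190 x 40.00 = 0.1276 g.
% purity = 0.1276 / 0.7646 x 100 = 16.7%.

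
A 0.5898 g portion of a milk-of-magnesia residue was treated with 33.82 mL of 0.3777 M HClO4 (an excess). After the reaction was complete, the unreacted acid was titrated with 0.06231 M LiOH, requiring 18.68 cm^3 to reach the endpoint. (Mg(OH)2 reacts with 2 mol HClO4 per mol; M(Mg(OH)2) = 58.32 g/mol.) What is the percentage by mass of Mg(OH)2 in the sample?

57.4%

Total n(HClO4) added = 0.3777 x 0.03382 = 0.01277 mol.
n(LiOH) used = 0.06231 x 0.01868 = 0.001164 mol, which equals the excess n(HClO4).
So n(HClO4) consumed by the sample = 0.01277 - 0.001164 = 0.01161 mol.
n(Mg(OH)2) = 0.01161 / 2 = 0.005805 mol.
mass Mg(OH)2 = 0.005805 x 58.32 = 0.3385 g, so %Mg(OH)2 = 0.3385/0.5898 x 100 = 57.4%.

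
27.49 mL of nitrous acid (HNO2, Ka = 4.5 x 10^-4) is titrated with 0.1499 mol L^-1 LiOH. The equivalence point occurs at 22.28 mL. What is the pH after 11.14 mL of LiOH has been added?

3.35

11.14 mL is exactly half the equivalence volume (22.28/2), i.e. the half-equivalence point.
There, n(HA) = n(A^-), so pH = pKa = -log(4.5 x 10^-4) = 3.35.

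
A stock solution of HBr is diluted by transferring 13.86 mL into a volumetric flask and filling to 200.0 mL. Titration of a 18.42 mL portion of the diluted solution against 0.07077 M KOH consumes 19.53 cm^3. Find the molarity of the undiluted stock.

n(KOH) = 0.07077 x 0.01953 = 0.001382 mol.
n(HBr) in the aliquot = 0.001382 mol.
[diluted HBr] = 0.001382 / 0.01842 = 0.07503 M.
Dilution factor = 200.0/13.86 = 14.43, so [stock] = 0.07503 x 14.43 = 1.08 M.

1.08 M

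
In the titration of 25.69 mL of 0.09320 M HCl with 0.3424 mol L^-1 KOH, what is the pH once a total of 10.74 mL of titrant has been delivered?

n(acid) = 0.09320 x 0.02569 = 0.002394 mol; n(KOH) added = 0.3424 x 0.01074 = 0.003677 mol.
Base is in excess by 0.003677 - 0.002394 = 0.001283 mol in a total volume of 0.03643 L.
[OH^-] = 0.001283/0.03643 = 0.03522 M, so pOH = 1.45 and pH = 14.00 - 1.45 = 12.55.

12.55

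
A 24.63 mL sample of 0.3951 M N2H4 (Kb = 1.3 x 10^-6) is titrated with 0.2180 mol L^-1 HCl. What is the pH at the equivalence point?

n(N2H4) = 0.3951 x 0.02463 = 0.009731 mol; V(HCl) at equivalence = 0.009731/0.2180 = 0.04464 L.
At equivalence the base is fully converted to N2H5+; total volume = 0.06927 L, so [N2H5+] = 0.009731/0.06927 = 0.1405 M.
Ka(N2H5+) = Kw/Kb = 1.0e-14 / 1.3 x 10^-6 = 7.69e-9.
[H^+] = sqrt(Ka x [N2H5+]) = sqrt(7.69e-9 x 0.1405) = 3.29e-5 M.
pH = -log(3.29e-5) = 4.48.

4.48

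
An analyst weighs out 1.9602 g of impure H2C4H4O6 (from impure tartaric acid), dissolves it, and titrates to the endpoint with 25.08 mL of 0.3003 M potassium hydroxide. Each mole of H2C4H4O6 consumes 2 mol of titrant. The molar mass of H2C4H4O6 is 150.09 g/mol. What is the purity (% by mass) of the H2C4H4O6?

n(KOH) = 0.3003 x 0.02508 = 0.007532 mol.
n(H2C4H4O6) = 0.007532 / 2 = 0.003766 mol.
mass of H2C4H4O6 = 0.003766 x 150.09 = 0.5652 g.
% purity = 0.5652 / 1.9602 x 100 = 28.8%.

28.8%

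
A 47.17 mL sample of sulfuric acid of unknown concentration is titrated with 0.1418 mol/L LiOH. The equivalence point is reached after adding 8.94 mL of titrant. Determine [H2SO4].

n(LiOH) delivered = 0.1418 x 0.008940 = 0.001268 mol.
The reaction is 1 H2SO4 + 2 LiOH, so n(H2SO4) = 0.001268 x 1/2 = 0.0006338 mol.
[H2SO4] = 0.0006338 mol / 0.04717 L = 0.0134 M.

0.0134 M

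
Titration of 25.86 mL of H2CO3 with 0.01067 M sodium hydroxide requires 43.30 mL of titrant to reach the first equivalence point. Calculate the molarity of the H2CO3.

n(NaOH) = 0.01067 x 0.04330 = 0.0004620 mol.
At the first equivalence point, 1 mol OH^- react per mol H2CO3, so n(H2CO3) = 0.0004620 / 1 = 0.0004620 mol.
[H2CO3] = 0.0004620 / 0.02586 L = 0.0179 M.

0.0179 M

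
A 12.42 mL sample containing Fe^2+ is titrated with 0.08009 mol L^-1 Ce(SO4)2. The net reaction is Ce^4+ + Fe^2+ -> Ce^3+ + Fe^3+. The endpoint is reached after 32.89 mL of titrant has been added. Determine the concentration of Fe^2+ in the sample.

n(Ce(SO4)2) = 0.08009 x 0.03289 = 0.002634 mol.
From the balanced equation, 1 mol Ce(SO4)2 reacts with 1 mol Fe^2+, so n(Fe^2+) = 0.002634 x 1/1 = 0.002634 mol.
[Fe^2+] = 0.002634 / 0.01242 L = 0.212 M.

0.212 M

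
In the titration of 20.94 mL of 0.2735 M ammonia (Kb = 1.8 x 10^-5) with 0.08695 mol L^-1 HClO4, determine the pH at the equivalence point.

n(NH3) = 0.2735 x 0.02094 = 0.005727 mol; V(HClO4) at equivalence = 0.005727/0.08695 = 0.06587 L.
At equivalence the base is fully converted to NH4+; total volume = 0.08681 L, so [NH4+] = 0.005727/0.08681 = 0.06598 M.
Ka(NH4+) = Kw/Kb = 1.0e-14 / 1.8 x 10^-5 = 5.56e-10.
[H^+] = sqrt(Ka x [NH4+]) = sqrt(5.56e-10 x 0.06598) = 6.05e-6 M.
pH = -log(6.05e-6) = 5.22.

5.22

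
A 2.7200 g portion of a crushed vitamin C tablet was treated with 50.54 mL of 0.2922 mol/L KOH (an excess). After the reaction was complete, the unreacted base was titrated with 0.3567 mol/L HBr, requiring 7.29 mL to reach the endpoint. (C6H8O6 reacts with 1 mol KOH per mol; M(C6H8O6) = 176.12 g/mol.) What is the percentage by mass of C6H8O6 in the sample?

78.8%

Total n(KOH) added = 0.2922 x 0.05054 = 0.01477 mol.
n(HBr) used = 0.3567 x 0.007290 = 0.002600 mol, which equals the excess n(KOH).
So n(KOH) consumed by the sample = 0.01477 - 0.002600 = 0.01217 mol.
n(C6H8O6) = 0.01217 / 1 = 0.01217 mol.
mass C6H8O6 = 0.01217 x 176.12 = 2.143 g, so %C6H8O6 = 2.143/2.7200 x 100 = 78.8%.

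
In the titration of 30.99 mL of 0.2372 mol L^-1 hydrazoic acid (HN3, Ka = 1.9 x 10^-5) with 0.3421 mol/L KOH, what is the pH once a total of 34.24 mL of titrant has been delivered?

n(acid) = 0.2372 x 0.03099 = 0.007351 mol; n(KOH) added = 0.3421 x 0.03424 = 0.01171 mol.
Base is in excess by 0.01171 - 0.007351 = 0.004363 mol in a total volume of 0.06523 L.
[OH^-] = 0.004363/0.06523 = 0.06688 M, so pOH = 1.17 and pH = 14.00 - 1.17 = 12.83.

12.83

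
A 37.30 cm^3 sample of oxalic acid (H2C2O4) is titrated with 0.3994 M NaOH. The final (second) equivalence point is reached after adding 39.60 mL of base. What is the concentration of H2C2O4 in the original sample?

0.212 M

n(NaOH) = 0.3994 x 0.03960 = 0.01582 mol.
At the final (second) equivalence point, 2 mol OH^- react per mol H2C2O4, so n(H2C2O4) = 0.01582 / 2 = 0.007908 mol.
[H2C2O4] = 0.007908 / 0.03730 L = 0.212 M.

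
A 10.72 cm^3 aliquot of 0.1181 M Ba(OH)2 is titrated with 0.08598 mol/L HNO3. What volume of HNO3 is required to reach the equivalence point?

n(Ba(OH)2) = 0.1181 mol/L x 0.01072 L = 0.001266 mol.
The neutralisation is 1 Ba(OH)2 : 2 HNO3, so n(HNO3) = 0.001266 x 2/1 = 0.002532 mol.
V(HNO3) = 0.002532 / 0.08598 = 0.02945 L = 29.4 mL.

29.4 mL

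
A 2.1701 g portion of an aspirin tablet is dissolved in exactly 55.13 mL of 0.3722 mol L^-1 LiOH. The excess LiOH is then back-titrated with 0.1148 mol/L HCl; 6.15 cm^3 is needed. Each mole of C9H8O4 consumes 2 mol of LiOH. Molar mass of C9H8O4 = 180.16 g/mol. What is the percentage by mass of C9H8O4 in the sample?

82.2%

Total n(LiOH) added = 0.3722 x 0.05513 = 0.02052 mol.
n(HCl) used = 0.1148 x 0.006150 = 0.0007060 mol, which equals the excess n(LiOH).
So n(LiOH) consumed by the sample = 0.02052 - 0.0007060 = 0.01981 mol.
n(C9H8O4) = 0.01981 / 2 = 0.009907 mol.
mass C9H8O4 = 0.009907 x 180.16 = 1.785 g, so %C9H8O4 = 1.785/2.1701 x 100 = 82.2%.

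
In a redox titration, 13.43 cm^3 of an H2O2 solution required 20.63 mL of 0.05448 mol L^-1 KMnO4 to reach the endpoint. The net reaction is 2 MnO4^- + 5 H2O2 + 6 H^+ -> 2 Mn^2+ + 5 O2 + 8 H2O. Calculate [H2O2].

n(KMnO4) = 0.05448 x 0.02063 = 0.001124 mol.
From the balanced equation, 2 mol KMnO4 reacts with 5 mol H2O2, so n(H2O2) = 0.001124 x 5/2 = 0.002810 mol.
[H2O2] = 0.002810 / 0.01343 L = 0.209 M.

0.209 M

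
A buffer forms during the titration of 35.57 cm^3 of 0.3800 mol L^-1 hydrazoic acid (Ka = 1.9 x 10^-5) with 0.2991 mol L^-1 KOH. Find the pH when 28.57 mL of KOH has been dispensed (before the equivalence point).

Initial n(HN3) = 0.3800 x 0.03557 = 0.01352 mol.
n(KOH) added = 0.2991 x 0.02857 = 0.008545 mol, converting that many moles of HN3 to N3-.
Remaining n(HN3) = 0.004971 mol; n(N3-) = 0.008545 mol.
By Henderson-Hasselbalch, pH = pKa + log([A^-]/[HA]) = 4.72 + log(0.008545/0.004971) = 4.72 + (+0.24) = 4.96.

4.96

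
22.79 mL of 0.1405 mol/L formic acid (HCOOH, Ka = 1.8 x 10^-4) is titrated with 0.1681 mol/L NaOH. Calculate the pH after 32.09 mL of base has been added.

12.60

n(acid) = 0.1405 x 0.02279 = 0.003202 mol; n(NaOH) added = 0.1681 x 0.03209 = 0.005394 mol.
Base is in excess by 0.005394 - 0.003202 = 0.002192 mol in a total volume of 0.05488 L.
[OH^-] = 0.002192/0.05488 = 0.03995 M, so pOH = 1.40 and pH = 14.00 - 1.40 = 12.60.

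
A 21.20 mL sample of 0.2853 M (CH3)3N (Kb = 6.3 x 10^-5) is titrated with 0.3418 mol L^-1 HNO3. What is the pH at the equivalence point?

n((CH3)3N) = 0.2853 x 0.02120 = 0.006048 mol; V(HNO3) at equivalence = 0.006048/0.3418 = 0.01770 L.
At equivalence the base is fully converted to (CH3)3NH+; total volume = 0.03890 L, so [(CH3)3NH+] = 0.006048/0.03890 = 0.1555 M.
Ka((CH3)3NH+) = Kw/Kb = 1.0e-14 / 6.3 x 10^-5 = 1.59e-10.
[H^+] = sqrt(Ka x [(CH3)3NH+]) = sqrt(1.59e-10 x 0.1555) = 4.97e-6 M.
pH = -log(4.97e-6) = 5.30.

5.30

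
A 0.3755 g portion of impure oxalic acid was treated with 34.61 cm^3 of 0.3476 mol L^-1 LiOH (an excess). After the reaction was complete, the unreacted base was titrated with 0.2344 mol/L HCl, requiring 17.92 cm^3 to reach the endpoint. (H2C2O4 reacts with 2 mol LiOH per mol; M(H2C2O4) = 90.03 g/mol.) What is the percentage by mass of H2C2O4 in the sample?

93.9%

Total n(LiOH) added = 0.3476 x 0.03461 = 0.01203 mol.
n(HCl) used = 0.2344 x 0.01792 = 0.004200 mol, which equals the excess n(LiOH).
So n(LiOH) consumed by the sample = 0.01203 - 0.004200 = 0.007830 mol.
n(H2C2O4) = 0.007830 / 2 = 0.003915 mol.
mass H2C2O4 = 0.003915 x 90.03 = 0.3525 g, so %H2C2O4 = 0.3525/0.3755 x 100 = 93.9%.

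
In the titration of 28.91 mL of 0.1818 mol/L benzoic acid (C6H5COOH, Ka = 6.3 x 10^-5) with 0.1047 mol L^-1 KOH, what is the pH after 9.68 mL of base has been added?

3.58

Initial n(C6H5COOH) = 0.1818 x 0.02891 = 0.005256 mol.
n(KOH) added = 0.1047 x 0.009680 = 0.001013 mol, converting that many moles of C6H5COOH to C6H5COO-.
Remaining n(C6H5COOH) = 0.004242 mol; n(C6H5COO-) = 0.001013 mol.
By Henderson-Hasselbalch, pH = pKa + log([A^-]/[HA]) = 4.20 + log(0.001013/0.004242) = 4.20 + (-0.62) = 3.58.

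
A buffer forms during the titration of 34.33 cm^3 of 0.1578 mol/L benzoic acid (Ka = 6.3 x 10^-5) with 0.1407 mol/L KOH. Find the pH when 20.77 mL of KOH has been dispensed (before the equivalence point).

Initial n(C6H5COOH) = 0.1578 x 0.03433 = 0.005417 mol.
n(KOH) added = 0.1407 x 0.02077 = 0.002922 mol, converting that many moles of C6H5COOH to C6H5COO-.
Remaining n(C6H5COOH) = 0.002495 mol; n(C6H5COO-) = 0.002922 mol.
By Henderson-Hasselbalch, pH = pKa + log([A^-]/[HA]) = 4.20 + log(0.002922/0.002495) = 4.20 + (+0.07) = 4.27.

4.27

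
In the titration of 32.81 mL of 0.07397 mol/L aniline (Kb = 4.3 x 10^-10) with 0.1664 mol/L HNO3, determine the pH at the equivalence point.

n(C6H5NH2) = 0.07397 x 0.03281 = 0.002427 mol; V(HNO3) at equivalence = 0.002427/0.1664 = 0.01459 L.
At equivalence the base is fully converted to C6H5NH3+; total volume = 0.04740 L, so [C6H5NH3+] = 0.002427/0.04740 = 0.05121 M.
Ka(C6H5NH3+) = Kw/Kb = 1.0e-14 / 4.3 x 10^-10 = 2.33e-5.
[H^+] = sqrt(Ka x [C6H5NH3+]) = sqrt(2.33e-5 x 0.05121) = 0.00109 M.
pH = -log(0.00109) = 2.96.

2.96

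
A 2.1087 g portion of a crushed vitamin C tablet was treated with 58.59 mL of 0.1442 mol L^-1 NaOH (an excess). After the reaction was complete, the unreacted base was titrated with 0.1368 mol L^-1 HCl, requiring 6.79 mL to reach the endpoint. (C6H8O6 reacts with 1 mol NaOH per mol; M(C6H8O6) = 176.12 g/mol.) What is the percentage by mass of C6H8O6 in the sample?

Total n(NaOH) added = 0.1442 x 0.05859 = 0.008449 mol.
n(HCl) used = 0.1368 x 0.006790 = 0.0009289 mol, which equals the excess n(NaOH).
So n(NaOH) consumed by the sample = 0.008449 - 0.0009289 = 0.007520 mol.
n(C6H8O6) = 0.007520 / 1 = 0.007520 mol.
mass C6H8O6 = 0.007520 x 176.12 = 1.324 g, so %C6H8O6 = 1.324/2.1087 x 100 = 62.8%.

62.8%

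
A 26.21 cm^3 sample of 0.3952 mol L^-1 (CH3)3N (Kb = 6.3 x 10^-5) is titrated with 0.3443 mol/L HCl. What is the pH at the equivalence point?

5.27

n((CH3)3N) = 0.3952 x 0.02621 = 0.01036 mol; V(HCl) at equivalence = 0.01036/0.3443 = 0.03008 L.
At equivalence the base is fully converted to (CH3)3NH+; total volume = 0.05629 L, so [(CH3)3NH+] = 0.01036/0.05629 = 0.1840 M.
Ka((CH3)3NH+) = Kw/Kb = 1.0e-14 / 6.3 x 10^-5 = 1.59e-10.
[H^+] = sqrt(Ka x [(CH3)3NH+]) = sqrt(1.59e-10 x 0.1840) = 5.40e-6 M.
pH = -log(5.40e-6) = 5.27.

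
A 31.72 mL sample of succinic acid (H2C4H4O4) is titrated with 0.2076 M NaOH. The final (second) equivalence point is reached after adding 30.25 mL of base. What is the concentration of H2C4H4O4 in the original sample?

n(NaOH) = 0.2076 x 0.03025 = 0.006280 mol.
At the final (second) equivalence point, 2 mol OH^- react per mol H2C4H4O4, so n(H2C4H4O4) = 0.006280 / 2 = 0.003140 mol.
[H2C4H4O4] = 0.003140 / 0.03172 L = 0.0990 M.

0.0990 M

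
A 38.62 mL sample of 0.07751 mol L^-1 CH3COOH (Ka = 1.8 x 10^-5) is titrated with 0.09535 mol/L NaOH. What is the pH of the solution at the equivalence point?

n(CH3COOH) = 0.07751 x 0.03862 = 0.002993 mol; V(NaOH) at equivalence = 0.002993/0.09535 = 0.03139 L.
At equivalence all the acid is converted to CH3COO-; total volume = 0.03862 + 0.03139 = 0.07001 L, so [CH3COO-] = 0.002993/0.07001 = 0.04275 M.
Kb = Kw/Ka = 1.0e-14 / 1.8 x 10^-5 = 5.56e-10.
[OH^-] = sqrt(Kb x [CH3COO-]) = sqrt(5.56e-10 x 0.04275) = 4.87e-6 M.
pOH = 5.31, so pH = 14.00 - 5.31 = 8.69.

8.69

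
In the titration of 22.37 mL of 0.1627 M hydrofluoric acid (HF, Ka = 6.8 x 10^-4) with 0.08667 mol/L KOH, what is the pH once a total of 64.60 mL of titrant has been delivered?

n(acid) = 0.1627 x 0.02237 = 0.003640 mol; n(KOH) added = 0.08667 x 0.06460 = 0.005599 mol.
Base is in excess by 0.005599 - 0.003640 = 0.001959 mol in a total volume of 0.08697 L.
[OH^-] = 0.001959/0.08697 = 0.02253 M, so pOH = 1.65 and pH = 14.00 - 1.65 = 12.35.

12.35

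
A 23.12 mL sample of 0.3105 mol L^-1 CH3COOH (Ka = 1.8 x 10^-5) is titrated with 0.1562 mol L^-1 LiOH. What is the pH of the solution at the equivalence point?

n(CH3COOH) = 0.3105 x 0.02312 = 0.007179 mol; V(LiOH) at equivalence = 0.007179/0.1562 = 0.04596 L.
At equivalence all the acid is converted to CH3COO-; total volume = 0.02312 + 0.04596 = 0.06908 L, so [CH3COO-] = 0.007179/0.06908 = 0.1039 M.
Kb = Kw/Ka = 1.0e-14 / 1.8 x 10^-5 = 5.56e-10.
[OH^-] = sqrt(Kb x [CH3COO-]) = sqrt(5.56e-10 x 0.1039) = 7.60e-6 M.
pOH = 5.12, so pH = 14.00 - 5.12 = 8.88.

8.88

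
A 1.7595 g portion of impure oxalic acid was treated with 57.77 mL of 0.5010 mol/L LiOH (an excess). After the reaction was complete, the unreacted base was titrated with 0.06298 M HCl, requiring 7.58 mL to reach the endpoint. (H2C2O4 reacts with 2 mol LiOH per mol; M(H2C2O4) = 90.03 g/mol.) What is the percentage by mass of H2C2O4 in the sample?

72.8%

Total n(LiOH) added = 0.5010 x 0.05777 = 0.02894 mol.
n(HCl) used = 0.06298 x 0.007580 = 0.0004774 mol, which equals the excess n(LiOH).
So n(LiOH) consumed by the sample = 0.02894 - 0.0004774 = 0.02847 mol.
n(H2C2O4) = 0.02847 / 2 = 0.01423 mol.
mass H2C2O4 = 0.01423 x 90.03 = 1.281 g, so %H2C2O4 = 1.281/1.7595 x 100 = 72.8%.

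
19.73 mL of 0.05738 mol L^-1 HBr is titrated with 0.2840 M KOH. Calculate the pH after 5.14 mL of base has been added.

n(acid) = 0.05738 x 0.01973 = 0.001132 mol; n(KOH) added = 0.2840 x 0.005140 = 0.001460 mol.
Base is in excess by 0.001460 - 0.001132 = 0.0003277 mol in a total volume of 0.02487 L.
[OH^-] = 0.0003277/0.02487 = 0.01317 M, so pOH = 1.88 and pH = 14.00 - 1.88 = 12.12.

12.12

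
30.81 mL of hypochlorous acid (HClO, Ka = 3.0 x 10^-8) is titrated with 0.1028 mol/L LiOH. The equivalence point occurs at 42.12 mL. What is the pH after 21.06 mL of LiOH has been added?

7.52

21.06 mL is exactly half the equivalence volume (42.12/2), i.e. the half-equivalence point.
There, n(HA) = n(A^-), so pH = pKa = -log(3.0 x 10^-8) = 7.52.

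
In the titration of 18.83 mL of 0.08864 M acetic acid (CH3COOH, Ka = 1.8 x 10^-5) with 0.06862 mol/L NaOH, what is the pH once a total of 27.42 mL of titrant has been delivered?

11.66

n(acid) = 0.08864 x 0.01883 = 0.001669 mol; n(NaOH) added = 0.06862 x 0.02742 = 0.001882 mol.
Base is in excess by 0.001882 - 0.001669 = 0.0002125 mol in a total volume of 0.04625 L.
[OH^-] = 0.0002125/0.04625 = 0.004594 M, so pOH = 2.34 and pH = 14.00 - 2.34 = 11.66.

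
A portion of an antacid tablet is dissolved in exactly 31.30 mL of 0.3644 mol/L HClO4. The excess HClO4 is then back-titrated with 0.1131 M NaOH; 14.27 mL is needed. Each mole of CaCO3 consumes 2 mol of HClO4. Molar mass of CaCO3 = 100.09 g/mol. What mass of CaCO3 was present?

Total n(HClO4) added = 0.3644 x 0.03130 = 0.01141 mol.
n(NaOH) used = 0.1131 x 0.01427 = 0.001614 mol, which equals the excess n(HClO4).
So n(HClO4) consumed by the sample = 0.01141 - 0.001614 = 0.009792 mol.
n(CaCO3) = 0.009792 / 2 = 0.004896 mol.
mass = 0.004896 mol x 100.09 g/mol = 0.490 g.

0.490 g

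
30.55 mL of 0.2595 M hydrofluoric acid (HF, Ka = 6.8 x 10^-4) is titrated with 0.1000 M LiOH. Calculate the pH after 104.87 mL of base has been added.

12.28

n(acid) = 0.2595 x 0.03055 = 0.007928 mol; n(LiOH) added = 0.1000 x 0.1049 = 0.01049 mol.
Base is in excess by 0.01049 - 0.007928 = 0.002559 mol in a total volume of 0.1354 L.
[OH^-] = 0.002559/0.1354 = 0.01890 M, so pOH = 1.72 and pH = 14.00 - 1.72 = 12.28.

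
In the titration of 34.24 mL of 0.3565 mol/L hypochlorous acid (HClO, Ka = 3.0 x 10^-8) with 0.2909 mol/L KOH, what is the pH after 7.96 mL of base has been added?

Initial n(HClO) = 0.3565 x 0.03424 = 0.01221 mol.
n(KOH) added = 0.2909 x 0.007960 = 0.002316 mol, converting that many moles of HClO to ClO-.
Remaining n(HClO) = 0.009891 mol; n(ClO-) = 0.002316 mol.
By Henderson-Hasselbalch, pH = pKa + log([A^-]/[HA]) = 7.52 + log(0.002316/0.009891) = 7.52 + (-0.63) = 6.89.

6.89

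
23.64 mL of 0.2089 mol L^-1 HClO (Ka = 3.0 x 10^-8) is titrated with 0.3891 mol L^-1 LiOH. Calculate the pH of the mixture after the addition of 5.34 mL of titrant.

Initial n(HClO) = 0.2089 x 0.02364 = 0.004938 mol.
n(LiOH) added = 0.3891 x 0.005340 = 0.002078 mol, converting that many moles of HClO to ClO-.
Remaining n(HClO) = 0.002861 mol; n(ClO-) = 0.002078 mol.
By Henderson-Hasselbalch, pH = pKa + log([A^-]/[HA]) = 7.52 + log(0.002078/0.002861) = 7.52 + (-0.14) = 7.38.

7.38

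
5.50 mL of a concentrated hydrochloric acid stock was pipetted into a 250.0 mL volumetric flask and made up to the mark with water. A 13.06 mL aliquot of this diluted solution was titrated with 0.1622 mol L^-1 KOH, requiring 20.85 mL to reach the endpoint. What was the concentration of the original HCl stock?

11.8 M

n(KOH) = 0.1622 x 0.02085 = 0.003382 mol.
n(HCl) in the aliquot = 0.003382 mol.
[diluted HCl] = 0.003382 / 0.01306 = 0.2589 M.
Dilution factor = 250.0/5.500 = 45.45, so [stock] = 0.2589 x 45.45 = 11.8 M.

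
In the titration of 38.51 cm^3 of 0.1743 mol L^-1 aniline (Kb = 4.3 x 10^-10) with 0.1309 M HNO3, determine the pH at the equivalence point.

2.88

n(C6H5NH2) = 0.1743 x 0.03851 = 0.006712 mol; V(HNO3) at equivalence = 0.006712/0.1309 = 0.05128 L.
At equivalence the base is fully converted to C6H5NH3+; total volume = 0.08979 L, so [C6H5NH3+] = 0.006712/0.08979 = 0.07476 M.
Ka(C6H5NH3+) = Kw/Kb = 1.0e-14 / 4.3 x 10^-10 = 2.33e-5.
[H^+] = sqrt(Ka x [C6H5NH3+]) = sqrt(2.33e-5 x 0.07476) = 0.00132 M.
pH = -log(0.00132) = 2.88.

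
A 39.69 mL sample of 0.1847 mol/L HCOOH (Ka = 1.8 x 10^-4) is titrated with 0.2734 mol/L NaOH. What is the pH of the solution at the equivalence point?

n(HCOOH) = 0.1847 x 0.03969 = 0.007331 mol; V(NaOH) at equivalence = 0.007331/0.2734 = 0.02681 L.
At equivalence all the acid is converted to HCOO-; total volume = 0.03969 + 0.02681 = 0.06650 L, so [HCOO-] = 0.007331/0.06650 = 0.1102 M.
Kb = Kw/Ka = 1.0e-14 / 1.8 x 10^-4 = 5.56e-11.
[OH^-] = sqrt(Kb x [HCOO-]) = sqrt(5.56e-11 x 0.1102) = 2.47e-6 M.
pOH = 5.61, so pH = 14.00 - 5.61 = 8.39.

8.39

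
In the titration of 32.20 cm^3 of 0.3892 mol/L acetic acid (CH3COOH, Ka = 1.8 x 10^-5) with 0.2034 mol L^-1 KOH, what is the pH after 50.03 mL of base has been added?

5.38

Initial n(CH3COOH) = 0.3892 x 0.03220 = 0.01253 mol.
n(KOH) added = 0.2034 x 0.05003 = 0.01018 mol, converting that many moles of CH3COOH to CH3COO-.
Remaining n(CH3COOH) = 0.002356 mol; n(CH3COO-) = 0.01018 mol.
By Henderson-Hasselbalch, pH = pKa + log([A^-]/[HA]) = 4.74 + log(0.01018/0.002356) = 4.74 + (+0.64) = 5.38.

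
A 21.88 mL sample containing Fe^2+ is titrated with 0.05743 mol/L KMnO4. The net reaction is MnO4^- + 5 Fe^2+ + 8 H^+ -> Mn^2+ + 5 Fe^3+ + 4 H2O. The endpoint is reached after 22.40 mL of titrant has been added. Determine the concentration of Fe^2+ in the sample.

0.294 M

n(KMnO4) = 0.05743 x 0.02240 = 0.001286 mol.
From the balanced equation, 1 mol KMnO4 reacts with 5 mol Fe^2+, so n(Fe^2+) = 0.001286 x 5/1 = 0.006432 mol.
[Fe^2+] = 0.006432 / 0.02188 L = 0.294 M.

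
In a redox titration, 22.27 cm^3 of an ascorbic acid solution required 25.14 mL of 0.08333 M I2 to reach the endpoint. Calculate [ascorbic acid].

0.0941 M

n(I2) = 0.08333 x 0.02514 = 0.002095 mol.
From the balanced equation, 1 mol I2 reacts with 1 mol ascorbic acid, so n(ascorbic acid) = 0.002095 x 1/1 = 0.002095 mol.
[ascorbic acid] = 0.002095 / 0.02227 L = 0.0941 M.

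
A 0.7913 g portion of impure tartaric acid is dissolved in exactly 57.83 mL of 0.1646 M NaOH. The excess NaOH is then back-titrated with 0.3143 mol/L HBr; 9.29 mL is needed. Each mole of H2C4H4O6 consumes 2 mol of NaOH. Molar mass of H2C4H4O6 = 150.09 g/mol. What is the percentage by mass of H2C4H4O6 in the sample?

Total n(NaOH) added = 0.1646 x 0.05783 = 0.009519 mol.
n(HBr) used = 0.3143 x 0.009290 = 0.002920 mol, which equals the excess n(NaOH).
So n(NaOH) consumed by the sample = 0.009519 - 0.002920 = 0.006599 mol.
n(H2C4H4O6) = 0.006599 / 2 = 0.003299 mol.
mass H2C4H4O6 = 0.003299 x 150.09 = 0.4952 g, so %H2C4H4O6 = 0.4952/0.7913 x 100 = 62.6%.

62.6%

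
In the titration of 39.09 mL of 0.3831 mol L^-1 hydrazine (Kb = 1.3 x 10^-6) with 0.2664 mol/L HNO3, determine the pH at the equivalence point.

4.46

n(N2H4) = 0.3831 x 0.03909 = 0.01498 mol; V(HNO3) at equivalence = 0.01498/0.2664 = 0.05621 L.
At equivalence the base is fully converted to N2H5+; total volume = 0.09530 L, so [N2H5+] = 0.01498/0.09530 = 0.1571 M.
Ka(N2H5+) = Kw/Kb = 1.0e-14 / 1.3 x 10^-6 = 7.69e-9.
[H^+] = sqrt(Ka x [N2H5+]) = sqrt(7.69e-9 x 0.1571) = 3.48e-5 M.
pH = -log(3.48e-5) = 4.46.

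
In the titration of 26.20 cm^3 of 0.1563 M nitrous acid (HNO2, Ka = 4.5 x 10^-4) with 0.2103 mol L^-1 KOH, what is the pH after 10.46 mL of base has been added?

Initial n(HNO2) = 0.1563 x 0.02620 = 0.004095 mol.
n(KOH) added = 0.2103 x 0.01046 = 0.002200 mol, converting that many moles of HNO2 to NO2-.
Remaining n(HNO2) = 0.001895 mol; n(NO2-) = 0.002200 mol.
By Henderson-Hasselbalch, pH = pKa + log([A^-]/[HA]) = 3.35 + log(0.002200/0.001895) = 3.35 + (+0.06) = 3.41.

3.41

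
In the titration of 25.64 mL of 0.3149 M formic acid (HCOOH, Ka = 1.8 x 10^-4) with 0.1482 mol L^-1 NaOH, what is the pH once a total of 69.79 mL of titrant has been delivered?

n(acid) = 0.3149 x 0.02564 = 0.008074 mol; n(NaOH) added = 0.1482 x 0.06979 = 0.01034 mol.
Base is in excess by 0.01034 - 0.008074 = 0.002269 mol in a total volume of 0.09543 L.
[OH^-] = 0.002269/0.09543 = 0.02377 M, so pOH = 1.62 and pH = 14.00 - 1.62 = 12.38.

12.38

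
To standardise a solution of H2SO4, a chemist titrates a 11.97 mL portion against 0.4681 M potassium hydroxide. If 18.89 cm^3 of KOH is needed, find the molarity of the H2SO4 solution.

n(KOH) delivered = 0.4681 x 0.01889 = 0.008842 mol.
The reaction is 1 H2SO4 + 2 KOH, so n(H2SO4) = 0.008842 x 1/2 = 0.004421 mol.
[H2SO4] = 0.004421 mol / 0.01197 L = 0.369 M.

0.369 M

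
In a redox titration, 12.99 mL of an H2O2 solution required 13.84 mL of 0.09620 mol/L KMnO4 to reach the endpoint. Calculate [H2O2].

0.256 M

n(KMnO4) = 0.09620 x 0.01384 = 0.001331 mol.
From the balanced equation, 2 mol KMnO4 reacts with 5 mol H2O2, so n(H2O2) = 0.001331 x 5/2 = 0.003329 mol.
[H2O2] = 0.003329 / 0.01299 L = 0.256 M.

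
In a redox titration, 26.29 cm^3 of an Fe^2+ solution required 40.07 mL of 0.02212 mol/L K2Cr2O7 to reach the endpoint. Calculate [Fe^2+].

n(K2Cr2O7) = 0.02212 x 0.04007 = 0.0008863 mol.
From the balanced equation, 1 mol K2Cr2O7 reacts with 6 mol Fe^2+, so n(Fe^2+) = 0.0008863 x 6/1 = 0.005318 mol.
[Fe^2+] = 0.005318 / 0.02629 L = 0.202 M.

0.202 M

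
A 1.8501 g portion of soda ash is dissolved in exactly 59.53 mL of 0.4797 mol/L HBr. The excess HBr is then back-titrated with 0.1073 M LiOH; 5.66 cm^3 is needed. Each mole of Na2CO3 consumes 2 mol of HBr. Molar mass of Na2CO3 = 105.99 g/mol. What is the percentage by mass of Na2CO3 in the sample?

80.1%

Total n(HBr) added = 0.4797 x 0.05953 = 0.02856 mol.
n(LiOH) used = 0.1073 x 0.005660 = 0.0006073 mol, which equals the excess n(HBr).
So n(HBr) consumed by the sample = 0.02856 - 0.0006073 = 0.02795 mol.
n(Na2CO3) = 0.02795 / 2 = 0.01397 mol.
mass Na2CO3 = 0.01397 x 105.99 = 1.481 g, so %Na2CO3 = 1.481/1.8501 x 100 = 80.1%.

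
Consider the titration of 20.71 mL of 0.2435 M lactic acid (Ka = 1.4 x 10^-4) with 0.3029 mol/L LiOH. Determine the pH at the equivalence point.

8.49

n(HC3H5O3) = 0.2435 x 0.02071 = 0.005043 mol; V(LiOH) at equivalence = 0.005043/0.3029 = 0.01665 L.
At equivalence all the acid is converted to C3H5O3-; total volume = 0.02071 + 0.01665 = 0.03736 L, so [C3H5O3-] = 0.005043/0.03736 = 0.1350 M.
Kb = Kw/Ka = 1.0e-14 / 1.4 x 10^-4 = 7.14e-11.
[OH^-] = sqrt(Kb x [C3H5O3-]) = sqrt(7.14e-11 x 0.1350) = 3.11e-6 M.
pOH = 5.51, so pH = 14.00 - 5.51 = 8.49.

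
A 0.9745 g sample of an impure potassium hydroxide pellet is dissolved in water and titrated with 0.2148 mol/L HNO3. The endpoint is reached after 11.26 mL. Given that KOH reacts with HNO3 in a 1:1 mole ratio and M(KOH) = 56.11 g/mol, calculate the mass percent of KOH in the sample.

13.9%

n(HNO3) = 0.2148 x 0.01126 = 0.002419 mol.
n(KOH) = 0.002419 / 1 = 0.002419 mol.
mass of KOH = 0.002419 x 56.11 = 0.1357 g.
% purity = 0.1357 / 0.9745 x 100 = 13.9%.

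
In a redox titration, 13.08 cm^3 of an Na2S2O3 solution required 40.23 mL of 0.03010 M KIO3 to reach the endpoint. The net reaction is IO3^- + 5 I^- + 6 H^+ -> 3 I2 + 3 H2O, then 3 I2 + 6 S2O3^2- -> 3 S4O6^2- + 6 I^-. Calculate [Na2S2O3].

n(KIO3) = 0.03010 x 0.04023 = 0.001211 mol.
From the balanced equation, 1 mol KIO3 reacts with 6 mol Na2S2O3, so n(Na2S2O3) = 0.001211 x 6/1 = 0.007266 mol.
[Na2S2O3] = 0.007266 / 0.01308 L = 0.555 M.

0.555 M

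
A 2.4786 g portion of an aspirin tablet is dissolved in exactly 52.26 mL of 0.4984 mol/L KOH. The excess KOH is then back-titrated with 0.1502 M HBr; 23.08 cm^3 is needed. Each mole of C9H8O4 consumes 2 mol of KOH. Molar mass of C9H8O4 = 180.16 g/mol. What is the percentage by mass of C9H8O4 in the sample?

82.1%

Total n(KOH) added = 0.4984 x 0.05226 = 0.02605 mol.
n(HBr) used = 0.1502 x 0.02308 = 0.003467 mol, which equals the excess n(KOH).
So n(KOH) consumed by the sample = 0.02605 - 0.003467 = 0.02258 mol.
n(C9H8O4) = 0.02258 / 2 = 0.01129 mol.
mass C9H8O4 = 0.01129 x 180.16 = 2.034 g, so %C9H8O4 = 2.034/2.4786 x 100 = 82.1%.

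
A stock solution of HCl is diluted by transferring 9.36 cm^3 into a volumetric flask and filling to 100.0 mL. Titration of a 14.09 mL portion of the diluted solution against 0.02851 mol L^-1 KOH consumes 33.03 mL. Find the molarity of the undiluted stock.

n(KOH) = 0.02851 x 0.03303 = 0.0009417 mol.
n(HCl) in the aliquot = 0.0009417 mol.
[diluted HCl] = 0.0009417 / 0.01409 = 0.06683 M.
Dilution factor = 100.0/9.360 = 10.68, so [stock] = 0.06683 x 10.68 = 0.714 M.

0.714 M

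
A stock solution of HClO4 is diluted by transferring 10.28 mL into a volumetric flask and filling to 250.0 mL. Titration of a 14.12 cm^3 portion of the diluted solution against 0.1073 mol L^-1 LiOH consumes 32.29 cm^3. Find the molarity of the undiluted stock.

n(LiOH) = 0.1073 x 0.03229 = 0.003465 mol.
n(HClO4) in the aliquot = 0.003465 mol.
[diluted HClO4] = 0.003465 / 0.01412 = 0.2454 M.
Dilution factor = 250.0/10.28 = 24.32, so [stock] = 0.2454 x 24.32 = 5.97 M.

5.97 M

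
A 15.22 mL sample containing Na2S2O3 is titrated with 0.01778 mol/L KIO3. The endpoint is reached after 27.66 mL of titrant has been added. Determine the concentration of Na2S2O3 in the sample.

n(KIO3) = 0.01778 x 0.02766 = 0.0004918 mol.
From the balanced equation, 1 mol KIO3 reacts with 6 mol Na2S2O3, so n(Na2S2O3) = 0.0004918 x 6/1 = 0.002951 mol.
[Na2S2O3] = 0.002951 / 0.01522 L = 0.194 M.

0.194 M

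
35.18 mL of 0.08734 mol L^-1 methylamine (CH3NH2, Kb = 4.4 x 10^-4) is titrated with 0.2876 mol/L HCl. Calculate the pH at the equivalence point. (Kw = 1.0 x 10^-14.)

5.91

n(CH3NH2) = 0.08734 x 0.03518 = 0.003073 mol; V(HCl) at equivalence = 0.003073/0.2876 = 0.01068 L.
At equivalence the base is fully converted to CH3NH3+; total volume = 0.04586 L, so [CH3NH3+] = 0.003073/0.04586 = 0.06699 M.
Ka(CH3NH3+) = Kw/Kb = 1.0e-14 / 4.4 x 10^-4 = 2.27e-11.
[H^+] = sqrt(Ka x [CH3NH3+]) = sqrt(2.27e-11 x 0.06699) = 1.23e-6 M.
pH = -log(1.23e-6) = 5.91.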